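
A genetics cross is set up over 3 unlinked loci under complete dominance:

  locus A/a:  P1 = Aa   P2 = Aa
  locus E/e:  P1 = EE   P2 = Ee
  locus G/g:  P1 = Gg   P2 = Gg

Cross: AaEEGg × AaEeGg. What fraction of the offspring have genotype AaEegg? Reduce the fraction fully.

AaEEGg gametes: AEG×2, AEg×2, aEG×2, aEg×2
AaEeGg gametes: AEG×1, AEg×1, AeG×1, Aeg×1, aEG×1, aEg×1, aeG×1, aeg×1
AaEEGg×AaEeGg grid (8·8=64): AAEEGG=2 AAEEGg=4 AAEEgg=2 AAEeGG=2 AAEeGg=4 AAEegg=2 AaEEGG=4 AaEEGg=8 AaEEgg=4 AaEeGG=4 AaEeGg=8 AaEegg=4 aaEEGG=2 aaEEGg=4 aaEEgg=2 aaEeGG=2 aaEeGg=4 aaEegg=2
AaEegg hits 4/64; gcd=4; 4÷4/64÷4 = 1/16

P(AaEegg) = 1/16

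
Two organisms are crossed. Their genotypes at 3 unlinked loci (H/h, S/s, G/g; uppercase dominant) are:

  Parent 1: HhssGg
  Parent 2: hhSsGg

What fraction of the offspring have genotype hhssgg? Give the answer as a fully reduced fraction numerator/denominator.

P(hhssgg) = 1/16

HhssGg gametes: HsG×2, Hsg×2, hsG×2, hsg×2
hhSsGg gametes: hSG×2, hSg×2, hsG×2, hsg×2
HhssGg×hhSsGg grid (8·8=64): HhSsGG=4 HhSsGg=8 HhSsgg=4 HhssGG=4 HhssGg=8 Hhssgg=4 hhSsGG=4 hhSsGg=8 hhSsgg=4 hhssGG=4 hhssGg=8 hhssgg=4
hhssgg hits 4/64; gcd=4; 4÷4/64÷4 = 1/16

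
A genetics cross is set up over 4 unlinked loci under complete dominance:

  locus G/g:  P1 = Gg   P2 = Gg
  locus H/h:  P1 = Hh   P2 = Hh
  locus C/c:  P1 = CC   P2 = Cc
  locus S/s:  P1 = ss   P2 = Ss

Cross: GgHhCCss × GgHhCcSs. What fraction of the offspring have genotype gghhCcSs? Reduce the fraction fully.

GgHhCCss gametes: GHCs×4, GhCs×4, gHCs×4, ghCs×4
GgHhCcSs gametes: GHCS×1, GHCs×1, GHcS×1, GHcs×1, GhCS×1, GhCs×1, GhcS×1, Ghcs×1, gHCS×1, gHCs×1, gHcS×1, gHcs×1, ghCS×1, ghCs×1, ghcS×1, ghcs×1
GgHhCCss×GgHhCcSs grid (16·16=256): GGHHCCSs=4 GGHHCCss=4 GGHHCcSs=4 GGHHCcss=4 GGHhCCSs=8 GGHhCCss=8 GGHhCcSs=8 GGHhCcss=8 GGhhCCSs=4 GGhhCCss=4 GGhhCcSs=4 GGhhCcss=4 GgHHCCSs=8 GgHHCCss=8 GgHHCcSs=8 GgHHCcss=8 GgHhCCSs=16 GgHhCCss=16 GgHhCcSs=16 GgHhCcss=16 GghhCCSs=8 GghhCCss=8 GghhCcSs=8 GghhCcss=8 ggHHCCSs=4 ggHHCCss=4 ggHHCcSs=4 ggHHCcss=4 ggHhCCSs=8 ggHhCCss=8 ggHhCcSs=8 ggHhCcss=8 gghhCCSs=4 gghhCCss=4 gghhCcSs=4 gghhCcss=4
gghhCcSs hits 4/256; gcd=4; 4÷4/256÷4 = 1/64

P(gghhCcSs) = 1/64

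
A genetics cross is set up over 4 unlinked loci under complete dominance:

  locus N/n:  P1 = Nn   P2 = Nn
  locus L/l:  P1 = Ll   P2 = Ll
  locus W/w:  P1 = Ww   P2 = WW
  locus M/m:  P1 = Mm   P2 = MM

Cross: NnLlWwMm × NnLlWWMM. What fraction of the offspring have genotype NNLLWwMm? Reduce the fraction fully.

NnLlWwMm gametes: NLWM×1, NLWm×1, NLwM×1, NLwm×1, NlWM×1, NlWm×1, NlwM×1, Nlwm×1, nLWM×1, nLWm×1, nLwM×1, nLwm×1, nlWM×1, nlWm×1, nlwM×1, nlwm×1
NnLlWWMM gametes: NLWM×4, NlWM×4, nLWM×4, nlWM×4
NnLlWwMm×NnLlWWMM grid (16·16=256): NNLLWWMM=4 NNLLWWMm=4 NNLLWwMM=4 NNLLWwMm=4 NNLlWWMM=8 NNLlWWMm=8 NNLlWwMM=8 NNLlWwMm=8 NNllWWMM=4 NNllWWMm=4 NNllWwMM=4 NNllWwMm=4 NnLLWWMM=8 NnLLWWMm=8 NnLLWwMM=8 NnLLWwMm=8 NnLlWWMM=16 NnLlWWMm=16 NnLlWwMM=16 NnLlWwMm=16 NnllWWMM=8 NnllWWMm=8 NnllWwMM=8 NnllWwMm=8 nnLLWWMM=4 nnLLWWMm=4 nnLLWwMM=4 nnLLWwMm=4 nnLlWWMM=8 nnLlWWMm=8 nnLlWwMM=8 nnLlWwMm=8 nnllWWMM=4 nnllWWMm=4 nnllWwMM=4 nnllWwMm=4
NNLLWwMm hits 4/256; gcd=4; 4÷4/256÷4 = 1/64

P(NNLLWwMm) = 1/64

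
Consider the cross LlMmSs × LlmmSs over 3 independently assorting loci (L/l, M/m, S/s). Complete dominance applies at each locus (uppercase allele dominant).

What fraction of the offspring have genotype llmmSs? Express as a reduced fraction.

LlMmSs gametes: LMS×1, LMs×1, LmS×1, Lms×1, lMS×1, lMs×1, lmS×1, lms×1
LlmmSs gametes: LmS×2, Lms×2, lmS×2, lms×2
LlMmSs×LlmmSs grid (8·8=64): LLMmSS=2 LLMmSs=4 LLMmss=2 LLmmSS=2 LLmmSs=4 LLmmss=2 LlMmSS=4 LlMmSs=8 LlMmss=4 LlmmSS=4 LlmmSs=8 Llmmss=4 llMmSS=2 llMmSs=4 llMmss=2 llmmSS=2 llmmSs=4 llmmss=2
llmmSs hits 4/64; gcd=4; 4÷4/64÷4 = 1/16

P(llmmSs) = 1/16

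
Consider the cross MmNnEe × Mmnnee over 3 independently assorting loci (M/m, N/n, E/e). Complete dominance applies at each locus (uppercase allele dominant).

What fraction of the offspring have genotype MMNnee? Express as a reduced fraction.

P(MMNnee) = 1/16

MmNnEe gametes: MNE×1, MNe×1, MnE×1, Mne×1, mNE×1, mNe×1, mnE×1, mne×1
Mmnnee gametes: Mne×4, mne×4
MmNnEe×Mmnnee grid (8·8=64): MMNnEe=4 MMNnee=4 MMnnEe=4 MMnnee=4 MmNnEe=8 MmNnee=8 MmnnEe=8 Mmnnee=8 mmNnEe=4 mmNnee=4 mmnnEe=4 mmnnee=4
MMNnee hits 4/64; gcd=4; 4÷4/64÷4 = 1/16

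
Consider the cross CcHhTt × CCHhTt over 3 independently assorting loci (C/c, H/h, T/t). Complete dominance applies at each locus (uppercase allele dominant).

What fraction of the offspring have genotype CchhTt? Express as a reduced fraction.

CcHhTt gametes: CHT×1, CHt×1, ChT×1, Cht×1, cHT×1, cHt×1, chT×1, cht×1
CCHhTt gametes: CHT×2, CHt×2, ChT×2, Cht×2
CcHhTt×CCHhTt grid (8·8=64): CCHHTT=2 CCHHTt=4 CCHHtt=2 CCHhTT=4 CCHhTt=8 CCHhtt=4 CChhTT=2 CChhTt=4 CChhtt=2 CcHHTT=2 CcHHTt=4 CcHHtt=2 CcHhTT=4 CcHhTt=8 CcHhtt=4 CchhTT=2 CchhTt=4 Cchhtt=2
CchhTt hits 4/64; gcd=4; 4÷4/64÷4 = 1/16

P(CchhTt) = 1/16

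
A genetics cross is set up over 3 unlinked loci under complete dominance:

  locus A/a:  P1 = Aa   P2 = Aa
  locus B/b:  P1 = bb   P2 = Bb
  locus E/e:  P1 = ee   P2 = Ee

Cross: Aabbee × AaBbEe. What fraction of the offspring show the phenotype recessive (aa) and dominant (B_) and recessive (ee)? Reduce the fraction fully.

P(aa B_ ee) = 1/16

Aabbee gametes: Abe×4, abe×4
AaBbEe gametes: ABE×1, ABe×1, AbE×1, Abe×1, aBE×1, aBe×1, abE×1, abe×1
Aabbee×AaBbEe grid (8·8=64): AABbEe=4 AABbee=4 AAbbEe=4 AAbbee=4 AaBbEe=8 AaBbee=8 AabbEe=8 Aabbee=8 aaBbEe=4 aaBbee=4 aabbEe=4 aabbee=4
aa B_ ee hits 4/64; gcd=4; 4÷4/64÷4 = 1/16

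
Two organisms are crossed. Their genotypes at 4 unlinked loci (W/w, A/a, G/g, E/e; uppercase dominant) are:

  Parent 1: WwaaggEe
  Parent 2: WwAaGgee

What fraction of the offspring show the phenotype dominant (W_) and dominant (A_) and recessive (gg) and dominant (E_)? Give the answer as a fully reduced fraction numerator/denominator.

WwaaggEe gametes: WagE×4, Wage×4, wagE×4, wage×4
WwAaGgee gametes: WAGe×2, WAge×2, WaGe×2, Wage×2, wAGe×2, wAge×2, waGe×2, wage×2
WwaaggEe×WwAaGgee grid (16·16=256): WWAaGgEe=8 WWAaGgee=8 WWAaggEe=8 WWAaggee=8 WWaaGgEe=8 WWaaGgee=8 WWaaggEe=8 WWaaggee=8 WwAaGgEe=16 WwAaGgee=16 WwAaggEe=16 WwAaggee=16 WwaaGgEe=16 WwaaGgee=16 WwaaggEe=16 Wwaaggee=16 wwAaGgEe=8 wwAaGgee=8 wwAaggEe=8 wwAaggee=8 wwaaGgEe=8 wwaaGgee=8 wwaaggEe=8 wwaaggee=8
W_ A_ gg E_ hits 24/256; gcd=8; 24÷8/256÷8 = 3/32

P(W_ A_ gg E_) = 3/32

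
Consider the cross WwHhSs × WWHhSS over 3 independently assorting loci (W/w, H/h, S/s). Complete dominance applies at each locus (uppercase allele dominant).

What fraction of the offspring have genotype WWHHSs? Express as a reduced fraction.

WwHhSs gametes: WHS×1, WHs×1, WhS×1, Whs×1, wHS×1, wHs×1, whS×1, whs×1
WWHhSS gametes: WHS×4, WhS×4
WwHhSs×WWHhSS grid (8·8=64): WWHHSS=4 WWHHSs=4 WWHhSS=8 WWHhSs=8 WWhhSS=4 WWhhSs=4 WwHHSS=4 WwHHSs=4 WwHhSS=8 WwHhSs=8 WwhhSS=4 WwhhSs=4
WWHHSs hits 4/64; gcd=4; 4÷4/64÷4 = 1/16

P(WWHHSs) = 1/16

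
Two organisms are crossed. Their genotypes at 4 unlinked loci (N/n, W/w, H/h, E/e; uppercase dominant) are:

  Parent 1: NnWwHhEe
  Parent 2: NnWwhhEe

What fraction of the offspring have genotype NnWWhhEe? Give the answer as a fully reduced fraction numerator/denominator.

NnWwHhEe gametes: NWHE×1, NWHe×1, NWhE×1, NWhe×1, NwHE×1, NwHe×1, NwhE×1, Nwhe×1, nWHE×1, nWHe×1, nWhE×1, nWhe×1, nwHE×1, nwHe×1, nwhE×1, nwhe×1
NnWwhhEe gametes: NWhE×2, NWhe×2, NwhE×2, Nwhe×2, nWhE×2, nWhe×2, nwhE×2, nwhe×2
NnWwHhEe×NnWwhhEe grid (16·16=256): NNWWHhEE=2 NNWWHhEe=4 NNWWHhee=2 NNWWhhEE=2 NNWWhhEe=4 NNWWhhee=2 NNWwHhEE=4 NNWwHhEe=8 NNWwHhee=4 NNWwhhEE=4 NNWwhhEe=8 NNWwhhee=4 NNwwHhEE=2 NNwwHhEe=4 NNwwHhee=2 NNwwhhEE=2 NNwwhhEe=4 NNwwhhee=2 NnWWHhEE=4 NnWWHhEe=8 NnWWHhee=4 NnWWhhEE=4 NnWWhhEe=8 NnWWhhee=4 NnWwHhEE=8 NnWwHhEe=16 NnWwHhee=8 NnWwhhEE=8 NnWwhhEe=16 NnWwhhee=8 NnwwHhEE=4 NnwwHhEe=8 NnwwHhee=4 NnwwhhEE=4 NnwwhhEe=8 Nnwwhhee=4 nnWWHhEE=2 nnWWHhEe=4 nnWWHhee=2 nnWWhhEE=2 nnWWhhEe=4 nnWWhhee=2 nnWwHhEE=4 nnWwHhEe=8 nnWwHhee=4 nnWwhhEE=4 nnWwhhEe=8 nnWwhhee=4 nnwwHhEE=2 nnwwHhEe=4 nnwwHhee=2 nnwwhhEE=2 nnwwhhEe=4 nnwwhhee=2
NnWWhhEe hits 8/256; gcd=8; 8÷8/256÷8 = 1/32

P(NnWWhhEe) = 1/32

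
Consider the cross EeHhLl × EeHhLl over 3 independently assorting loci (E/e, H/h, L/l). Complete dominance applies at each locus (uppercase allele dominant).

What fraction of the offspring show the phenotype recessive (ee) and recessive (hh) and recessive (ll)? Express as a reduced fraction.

P(ee hh ll) = 1/64

EeHhLl gametes: EHL×1, EHl×1, EhL×1, Ehl×1, eHL×1, eHl×1, ehL×1, ehl×1
EeHhLl gametes: EHL×1, EHl×1, EhL×1, Ehl×1, eHL×1, eHl×1, ehL×1, ehl×1
EeHhLl×EeHhLl grid (8·8=64): EEHHLL=1 EEHHLl=2 EEHHll=1 EEHhLL=2 EEHhLl=4 EEHhll=2 EEhhLL=1 EEhhLl=2 EEhhll=1 EeHHLL=2 EeHHLl=4 EeHHll=2 EeHhLL=4 EeHhLl=8 EeHhll=4 EehhLL=2 EehhLl=4 Eehhll=2 eeHHLL=1 eeHHLl=2 eeHHll=1 eeHhLL=2 eeHhLl=4 eeHhll=2 eehhLL=1 eehhLl=2 eehhll=1
ee hh ll hits 1/64; gcd=1; 1÷1/64÷1 = 1/64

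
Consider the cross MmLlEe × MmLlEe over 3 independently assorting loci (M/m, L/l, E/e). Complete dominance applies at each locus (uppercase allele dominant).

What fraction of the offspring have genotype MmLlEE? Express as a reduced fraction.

MmLlEe gametes: MLE×1, MLe×1, MlE×1, Mle×1, mLE×1, mLe×1, mlE×1, mle×1
MmLlEe gametes: MLE×1, MLe×1, MlE×1, Mle×1, mLE×1, mLe×1, mlE×1, mle×1
MmLlEe×MmLlEe grid (8·8=64): MMLLEE=1 MMLLEe=2 MMLLee=1 MMLlEE=2 MMLlEe=4 MMLlee=2 MMllEE=1 MMllEe=2 MMllee=1 MmLLEE=2 MmLLEe=4 MmLLee=2 MmLlEE=4 MmLlEe=8 MmLlee=4 MmllEE=2 MmllEe=4 Mmllee=2 mmLLEE=1 mmLLEe=2 mmLLee=1 mmLlEE=2 mmLlEe=4 mmLlee=2 mmllEE=1 mmllEe=2 mmllee=1
MmLlEE hits 4/64; gcd=4; 4÷4/64÷4 = 1/16

P(MmLlEE) = 1/16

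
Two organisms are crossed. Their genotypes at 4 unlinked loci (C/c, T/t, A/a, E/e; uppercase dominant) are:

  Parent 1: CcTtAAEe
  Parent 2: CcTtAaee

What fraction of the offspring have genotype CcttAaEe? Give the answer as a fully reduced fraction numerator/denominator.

P(CcttAaEe) = 1/32

CcTtAAEe gametes: CTAE×2, CTAe×2, CtAE×2, CtAe×2, cTAE×2, cTAe×2, ctAE×2, ctAe×2
CcTtAaee gametes: CTAe×2, CTae×2, CtAe×2, Ctae×2, cTAe×2, cTae×2, ctAe×2, ctae×2
CcTtAAEe×CcTtAaee grid (16·16=256): CCTTAAEe=4 CCTTAAee=4 CCTTAaEe=4 CCTTAaee=4 CCTtAAEe=8 CCTtAAee=8 CCTtAaEe=8 CCTtAaee=8 CCttAAEe=4 CCttAAee=4 CCttAaEe=4 CCttAaee=4 CcTTAAEe=8 CcTTAAee=8 CcTTAaEe=8 CcTTAaee=8 CcTtAAEe=16 CcTtAAee=16 CcTtAaEe=16 CcTtAaee=16 CcttAAEe=8 CcttAAee=8 CcttAaEe=8 CcttAaee=8 ccTTAAEe=4 ccTTAAee=4 ccTTAaEe=4 ccTTAaee=4 ccTtAAEe=8 ccTtAAee=8 ccTtAaEe=8 ccTtAaee=8 ccttAAEe=4 ccttAAee=4 ccttAaEe=4 ccttAaee=4
CcttAaEe hits 8/256; gcd=8; 8÷8/256÷8 = 1/32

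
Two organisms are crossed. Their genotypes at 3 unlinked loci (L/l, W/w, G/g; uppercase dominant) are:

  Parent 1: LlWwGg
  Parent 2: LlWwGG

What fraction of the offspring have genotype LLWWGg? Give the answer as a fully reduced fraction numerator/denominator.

LlWwGg gametes: LWG×1, LWg×1, LwG×1, Lwg×1, lWG×1, lWg×1, lwG×1, lwg×1
LlWwGG gametes: LWG×2, LwG×2, lWG×2, lwG×2
LlWwGg×LlWwGG grid (8·8=64): LLWWGG=2 LLWWGg=2 LLWwGG=4 LLWwGg=4 LLwwGG=2 LLwwGg=2 LlWWGG=4 LlWWGg=4 LlWwGG=8 LlWwGg=8 LlwwGG=4 LlwwGg=4 llWWGG=2 llWWGg=2 llWwGG=4 llWwGg=4 llwwGG=2 llwwGg=2
LLWWGg hits 2/64; gcd=2; 2÷2/64÷2 = 1/32

P(LLWWGg) = 1/32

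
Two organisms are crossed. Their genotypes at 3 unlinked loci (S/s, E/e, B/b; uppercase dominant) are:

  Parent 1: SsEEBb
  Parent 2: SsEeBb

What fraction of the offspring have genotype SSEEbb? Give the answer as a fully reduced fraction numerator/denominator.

P(SSEEbb) = 1/32

SsEEBb gametes: SEB×2, SEb×2, sEB×2, sEb×2
SsEeBb gametes: SEB×1, SEb×1, SeB×1, Seb×1, sEB×1, sEb×1, seB×1, seb×1
SsEEBb×SsEeBb grid (8·8=64): SSEEBB=2 SSEEBb=4 SSEEbb=2 SSEeBB=2 SSEeBb=4 SSEebb=2 SsEEBB=4 SsEEBb=8 SsEEbb=4 SsEeBB=4 SsEeBb=8 SsEebb=4 ssEEBB=2 ssEEBb=4 ssEEbb=2 ssEeBB=2 ssEeBb=4 ssEebb=2
SSEEbb hits 2/64; gcd=2; 2÷2/64÷2 = 1/32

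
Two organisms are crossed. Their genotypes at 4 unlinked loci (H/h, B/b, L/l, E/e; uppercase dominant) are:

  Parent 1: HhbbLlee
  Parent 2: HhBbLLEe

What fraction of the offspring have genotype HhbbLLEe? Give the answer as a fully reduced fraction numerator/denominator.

P(HhbbLLEe) = 1/16

HhbbLlee gametes: HbLe×4, Hble×4, hbLe×4, hble×4
HhBbLLEe gametes: HBLE×2, HBLe×2, HbLE×2, HbLe×2, hBLE×2, hBLe×2, hbLE×2, hbLe×2
HhbbLlee×HhBbLLEe grid (16·16=256): HHBbLLEe=8 HHBbLLee=8 HHBbLlEe=8 HHBbLlee=8 HHbbLLEe=8 HHbbLLee=8 HHbbLlEe=8 HHbbLlee=8 HhBbLLEe=16 HhBbLLee=16 HhBbLlEe=16 HhBbLlee=16 HhbbLLEe=16 HhbbLLee=16 HhbbLlEe=16 HhbbLlee=16 hhBbLLEe=8 hhBbLLee=8 hhBbLlEe=8 hhBbLlee=8 hhbbLLEe=8 hhbbLLee=8 hhbbLlEe=8 hhbbLlee=8
HhbbLLEe hits 16/256; gcd=16; 16÷16/256÷16 = 1/16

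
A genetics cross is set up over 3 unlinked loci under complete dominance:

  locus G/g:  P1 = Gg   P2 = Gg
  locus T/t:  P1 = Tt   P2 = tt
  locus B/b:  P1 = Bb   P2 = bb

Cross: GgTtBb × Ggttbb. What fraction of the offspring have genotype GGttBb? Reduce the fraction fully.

GgTtBb gametes: GTB×1, GTb×1, GtB×1, Gtb×1, gTB×1, gTb×1, gtB×1, gtb×1
Ggttbb gametes: Gtb×4, gtb×4
GgTtBb×Ggttbb grid (8·8=64): GGTtBb=4 GGTtbb=4 GGttBb=4 GGttbb=4 GgTtBb=8 GgTtbb=8 GgttBb=8 Ggttbb=8 ggTtBb=4 ggTtbb=4 ggttBb=4 ggttbb=4
GGttBb hits 4/64; gcd=4; 4÷4/64÷4 = 1/16

P(GGttBb) = 1/16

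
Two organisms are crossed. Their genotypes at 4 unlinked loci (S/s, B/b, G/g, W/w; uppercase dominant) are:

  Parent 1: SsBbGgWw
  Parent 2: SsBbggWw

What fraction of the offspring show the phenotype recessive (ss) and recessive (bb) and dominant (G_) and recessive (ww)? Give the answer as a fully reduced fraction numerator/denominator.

P(ss bb G_ ww) = 1/128

SsBbGgWw gametes: SBGW×1, SBGw×1, SBgW×1, SBgw×1, SbGW×1, SbGw×1, SbgW×1, Sbgw×1, sBGW×1, sBGw×1, sBgW×1, sBgw×1, sbGW×1, sbGw×1, sbgW×1, sbgw×1
SsBbggWw gametes: SBgW×2, SBgw×2, SbgW×2, Sbgw×2, sBgW×2, sBgw×2, sbgW×2, sbgw×2
SsBbGgWw×SsBbggWw grid (16·16=256): SSBBGgWW=2 SSBBGgWw=4 SSBBGgww=2 SSBBggWW=2 SSBBggWw=4 SSBBggww=2 SSBbGgWW=4 SSBbGgWw=8 SSBbGgww=4 SSBbggWW=4 SSBbggWw=8 SSBbggww=4 SSbbGgWW=2 SSbbGgWw=4 SSbbGgww=2 SSbbggWW=2 SSbbggWw=4 SSbbggww=2 SsBBGgWW=4 SsBBGgWw=8 SsBBGgww=4 SsBBggWW=4 SsBBggWw=8 SsBBggww=4 SsBbGgWW=8 SsBbGgWw=16 SsBbGgww=8 SsBbggWW=8 SsBbggWw=16 SsBbggww=8 SsbbGgWW=4 SsbbGgWw=8 SsbbGgww=4 SsbbggWW=4 SsbbggWw=8 Ssbbggww=4 ssBBGgWW=2 ssBBGgWw=4 ssBBGgww=2 ssBBggWW=2 ssBBggWw=4 ssBBggww=2 ssBbGgWW=4 ssBbGgWw=8 ssBbGgww=4 ssBbggWW=4 ssBbggWw=8 ssBbggww=4 ssbbGgWW=2 ssbbGgWw=4 ssbbGgww=2 ssbbggWW=2 ssbbggWw=4 ssbbggww=2
ss bb G_ ww hits 2/256; gcd=2; 2÷2/256÷2 = 1/128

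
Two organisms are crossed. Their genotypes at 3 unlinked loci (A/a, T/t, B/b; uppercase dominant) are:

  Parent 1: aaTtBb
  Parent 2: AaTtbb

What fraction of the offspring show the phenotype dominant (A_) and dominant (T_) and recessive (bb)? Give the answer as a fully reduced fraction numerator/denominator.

P(A_ T_ bb) = 3/16

aaTtBb gametes: aTB×2, aTb×2, atB×2, atb×2
AaTtbb gametes: ATb×2, Atb×2, aTb×2, atb×2
aaTtBb×AaTtbb grid (8·8=64): AaTTBb=4 AaTTbb=4 AaTtBb=8 AaTtbb=8 AattBb=4 Aattbb=4 aaTTBb=4 aaTTbb=4 aaTtBb=8 aaTtbb=8 aattBb=4 aattbb=4
A_ T_ bb hits 12/64; gcd=4; 12÷4/64÷4 = 3/16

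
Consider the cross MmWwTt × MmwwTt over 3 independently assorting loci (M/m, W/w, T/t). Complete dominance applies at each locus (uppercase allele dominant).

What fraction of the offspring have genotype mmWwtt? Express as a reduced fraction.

MmWwTt gametes: MWT×1, MWt×1, MwT×1, Mwt×1, mWT×1, mWt×1, mwT×1, mwt×1
MmwwTt gametes: MwT×2, Mwt×2, mwT×2, mwt×2
MmWwTt×MmwwTt grid (8·8=64): MMWwTT=2 MMWwTt=4 MMWwtt=2 MMwwTT=2 MMwwTt=4 MMwwtt=2 MmWwTT=4 MmWwTt=8 MmWwtt=4 MmwwTT=4 MmwwTt=8 Mmwwtt=4 mmWwTT=2 mmWwTt=4 mmWwtt=2 mmwwTT=2 mmwwTt=4 mmwwtt=2
mmWwtt hits 2/64; gcd=2; 2÷2/64÷2 = 1/32

P(mmWwtt) = 1/32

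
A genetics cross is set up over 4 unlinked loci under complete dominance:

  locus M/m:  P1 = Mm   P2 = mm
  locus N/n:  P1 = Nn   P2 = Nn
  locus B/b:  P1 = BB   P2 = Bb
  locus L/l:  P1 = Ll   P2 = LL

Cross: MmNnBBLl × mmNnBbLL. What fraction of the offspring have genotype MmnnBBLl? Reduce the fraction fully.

MmNnBBLl gametes: MNBL×2, MNBl×2, MnBL×2, MnBl×2, mNBL×2, mNBl×2, mnBL×2, mnBl×2
mmNnBbLL gametes: mNBL×4, mNbL×4, mnBL×4, mnbL×4
MmNnBBLl×mmNnBbLL grid (16·16=256): MmNNBBLL=8 MmNNBBLl=8 MmNNBbLL=8 MmNNBbLl=8 MmNnBBLL=16 MmNnBBLl=16 MmNnBbLL=16 MmNnBbLl=16 MmnnBBLL=8 MmnnBBLl=8 MmnnBbLL=8 MmnnBbLl=8 mmNNBBLL=8 mmNNBBLl=8 mmNNBbLL=8 mmNNBbLl=8 mmNnBBLL=16 mmNnBBLl=16 mmNnBbLL=16 mmNnBbLl=16 mmnnBBLL=8 mmnnBBLl=8 mmnnBbLL=8 mmnnBbLl=8
MmnnBBLl hits 8/256; gcd=8; 8÷8/256÷8 = 1/32

P(MmnnBBLl) = 1/32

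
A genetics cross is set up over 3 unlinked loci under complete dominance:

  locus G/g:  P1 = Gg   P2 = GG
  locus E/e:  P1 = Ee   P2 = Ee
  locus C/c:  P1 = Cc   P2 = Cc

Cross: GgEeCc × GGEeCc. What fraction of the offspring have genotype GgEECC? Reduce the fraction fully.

P(GgEECC) = 1/32

GgEeCc gametes: GEC×1, GEc×1, GeC×1, Gec×1, gEC×1, gEc×1, geC×1, gec×1
GGEeCc gametes: GEC×2, GEc×2, GeC×2, Gec×2
GgEeCc×GGEeCc grid (8·8=64): GGEECC=2 GGEECc=4 GGEEcc=2 GGEeCC=4 GGEeCc=8 GGEecc=4 GGeeCC=2 GGeeCc=4 GGeecc=2 GgEECC=2 GgEECc=4 GgEEcc=2 GgEeCC=4 GgEeCc=8 GgEecc=4 GgeeCC=2 GgeeCc=4 Ggeecc=2
GgEECC hits 2/64; gcd=2; 2÷2/64÷2 = 1/32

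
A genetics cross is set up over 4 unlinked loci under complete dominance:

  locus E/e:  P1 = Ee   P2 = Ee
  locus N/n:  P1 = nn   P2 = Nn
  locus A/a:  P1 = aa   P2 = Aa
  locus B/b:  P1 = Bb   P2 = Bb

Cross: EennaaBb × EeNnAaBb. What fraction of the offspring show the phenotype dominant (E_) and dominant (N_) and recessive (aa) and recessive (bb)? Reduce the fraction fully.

P(E_ N_ aa bb) = 3/64

EennaaBb gametes: EnaB×4, Enab×4, enaB×4, enab×4
EeNnAaBb gametes: ENAB×1, ENAb×1, ENaB×1, ENab×1, EnAB×1, EnAb×1, EnaB×1, Enab×1, eNAB×1, eNAb×1, eNaB×1, eNab×1, enAB×1, enAb×1, enaB×1, enab×1
EennaaBb×EeNnAaBb grid (16·16=256): EENnAaBB=4 EENnAaBb=8 EENnAabb=4 EENnaaBB=4 EENnaaBb=8 EENnaabb=4 EEnnAaBB=4 EEnnAaBb=8 EEnnAabb=4 EEnnaaBB=4 EEnnaaBb=8 EEnnaabb=4 EeNnAaBB=8 EeNnAaBb=16 EeNnAabb=8 EeNnaaBB=8 EeNnaaBb=16 EeNnaabb=8 EennAaBB=8 EennAaBb=16 EennAabb=8 EennaaBB=8 EennaaBb=16 Eennaabb=8 eeNnAaBB=4 eeNnAaBb=8 eeNnAabb=4 eeNnaaBB=4 eeNnaaBb=8 eeNnaabb=4 eennAaBB=4 eennAaBb=8 eennAabb=4 eennaaBB=4 eennaaBb=8 eennaabb=4
E_ N_ aa bb hits 12/256; gcd=4; 12÷4/256÷4 = 3/64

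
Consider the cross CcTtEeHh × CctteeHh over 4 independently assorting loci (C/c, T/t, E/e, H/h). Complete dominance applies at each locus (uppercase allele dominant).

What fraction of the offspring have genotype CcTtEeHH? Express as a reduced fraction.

P(CcTtEeHH) = 1/32

CcTtEeHh gametes: CTEH×1, CTEh×1, CTeH×1, CTeh×1, CtEH×1, CtEh×1, CteH×1, Cteh×1, cTEH×1, cTEh×1, cTeH×1, cTeh×1, ctEH×1, ctEh×1, cteH×1, cteh×1
CctteeHh gametes: CteH×4, Cteh×4, cteH×4, cteh×4
CcTtEeHh×CctteeHh grid (16·16=256): CCTtEeHH=4 CCTtEeHh=8 CCTtEehh=4 CCTteeHH=4 CCTteeHh=8 CCTteehh=4 CCttEeHH=4 CCttEeHh=8 CCttEehh=4 CCtteeHH=4 CCtteeHh=8 CCtteehh=4 CcTtEeHH=8 CcTtEeHh=16 CcTtEehh=8 CcTteeHH=8 CcTteeHh=16 CcTteehh=8 CcttEeHH=8 CcttEeHh=16 CcttEehh=8 CctteeHH=8 CctteeHh=16 Cctteehh=8 ccTtEeHH=4 ccTtEeHh=8 ccTtEehh=4 ccTteeHH=4 ccTteeHh=8 ccTteehh=4 ccttEeHH=4 ccttEeHh=8 ccttEehh=4 cctteeHH=4 cctteeHh=8 cctteehh=4
CcTtEeHH hits 8/256; gcd=8; 8÷8/256÷8 = 1/32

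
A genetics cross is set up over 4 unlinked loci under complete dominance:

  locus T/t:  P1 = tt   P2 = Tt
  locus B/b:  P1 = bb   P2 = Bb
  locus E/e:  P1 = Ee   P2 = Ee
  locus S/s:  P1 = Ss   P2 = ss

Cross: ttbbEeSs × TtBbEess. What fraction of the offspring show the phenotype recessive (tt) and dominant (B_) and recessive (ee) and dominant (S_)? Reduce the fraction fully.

ttbbEeSs gametes: tbES×4, tbEs×4, tbeS×4, tbes×4
TtBbEess gametes: TBEs×2, TBes×2, TbEs×2, Tbes×2, tBEs×2, tBes×2, tbEs×2, tbes×2
ttbbEeSs×TtBbEess grid (16·16=256): TtBbEESs=8 TtBbEEss=8 TtBbEeSs=16 TtBbEess=16 TtBbeeSs=8 TtBbeess=8 TtbbEESs=8 TtbbEEss=8 TtbbEeSs=16 TtbbEess=16 TtbbeeSs=8 Ttbbeess=8 ttBbEESs=8 ttBbEEss=8 ttBbEeSs=16 ttBbEess=16 ttBbeeSs=8 ttBbeess=8 ttbbEESs=8 ttbbEEss=8 ttbbEeSs=16 ttbbEess=16 ttbbeeSs=8 ttbbeess=8
tt B_ ee S_ hits 8/256; gcd=8; 8÷8/256÷8 = 1/32

P(tt B_ ee S_) = 1/32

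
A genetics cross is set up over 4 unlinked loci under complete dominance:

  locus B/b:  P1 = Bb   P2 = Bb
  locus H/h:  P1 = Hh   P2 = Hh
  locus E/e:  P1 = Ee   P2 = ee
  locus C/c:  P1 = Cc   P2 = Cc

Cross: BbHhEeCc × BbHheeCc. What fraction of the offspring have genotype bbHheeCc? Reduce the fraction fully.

BbHhEeCc gametes: BHEC×1, BHEc×1, BHeC×1, BHec×1, BhEC×1, BhEc×1, BheC×1, Bhec×1, bHEC×1, bHEc×1, bHeC×1, bHec×1, bhEC×1, bhEc×1, bheC×1, bhec×1
BbHheeCc gametes: BHeC×2, BHec×2, BheC×2, Bhec×2, bHeC×2, bHec×2, bheC×2, bhec×2
BbHhEeCc×BbHheeCc grid (16·16=256): BBHHEeCC=2 BBHHEeCc=4 BBHHEecc=2 BBHHeeCC=2 BBHHeeCc=4 BBHHeecc=2 BBHhEeCC=4 BBHhEeCc=8 BBHhEecc=4 BBHheeCC=4 BBHheeCc=8 BBHheecc=4 BBhhEeCC=2 BBhhEeCc=4 BBhhEecc=2 BBhheeCC=2 BBhheeCc=4 BBhheecc=2 BbHHEeCC=4 BbHHEeCc=8 BbHHEecc=4 BbHHeeCC=4 BbHHeeCc=8 BbHHeecc=4 BbHhEeCC=8 BbHhEeCc=16 BbHhEecc=8 BbHheeCC=8 BbHheeCc=16 BbHheecc=8 BbhhEeCC=4 BbhhEeCc=8 BbhhEecc=4 BbhheeCC=4 BbhheeCc=8 Bbhheecc=4 bbHHEeCC=2 bbHHEeCc=4 bbHHEecc=2 bbHHeeCC=2 bbHHeeCc=4 bbHHeecc=2 bbHhEeCC=4 bbHhEeCc=8 bbHhEecc=4 bbHheeCC=4 bbHheeCc=8 bbHheecc=4 bbhhEeCC=2 bbhhEeCc=4 bbhhEecc=2 bbhheeCC=2 bbhheeCc=4 bbhheecc=2
bbHheeCc hits 8/256; gcd=8; 8÷8/256÷8 = 1/32

P(bbHheeCc) = 1/32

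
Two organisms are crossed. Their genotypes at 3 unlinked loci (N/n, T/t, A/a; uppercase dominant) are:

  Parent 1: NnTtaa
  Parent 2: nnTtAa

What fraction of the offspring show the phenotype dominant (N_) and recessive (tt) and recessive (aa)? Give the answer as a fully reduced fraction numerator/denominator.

NnTtaa gametes: NTa×2, Nta×2, nTa×2, nta×2
nnTtAa gametes: nTA×2, nTa×2, ntA×2, nta×2
NnTtaa×nnTtAa grid (8·8=64): NnTTAa=4 NnTTaa=4 NnTtAa=8 NnTtaa=8 NnttAa=4 Nnttaa=4 nnTTAa=4 nnTTaa=4 nnTtAa=8 nnTtaa=8 nnttAa=4 nnttaa=4
N_ tt aa hits 4/64; gcd=4; 4÷4/64÷4 = 1/16

P(N_ tt aa) = 1/16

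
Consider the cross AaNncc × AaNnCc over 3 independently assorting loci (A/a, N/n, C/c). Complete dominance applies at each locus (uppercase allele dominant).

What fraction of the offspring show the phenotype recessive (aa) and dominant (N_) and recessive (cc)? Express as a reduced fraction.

P(aa N_ cc) = 3/32

AaNncc gametes: ANc×2, Anc×2, aNc×2, anc×2
AaNnCc gametes: ANC×1, ANc×1, AnC×1, Anc×1, aNC×1, aNc×1, anC×1, anc×1
AaNncc×AaNnCc grid (8·8=64): AANNCc=2 AANNcc=2 AANnCc=4 AANncc=4 AAnnCc=2 AAnncc=2 AaNNCc=4 AaNNcc=4 AaNnCc=8 AaNncc=8 AannCc=4 Aanncc=4 aaNNCc=2 aaNNcc=2 aaNnCc=4 aaNncc=4 aannCc=2 aanncc=2
aa N_ cc hits 6/64; gcd=2; 6÷2/64÷2 = 3/32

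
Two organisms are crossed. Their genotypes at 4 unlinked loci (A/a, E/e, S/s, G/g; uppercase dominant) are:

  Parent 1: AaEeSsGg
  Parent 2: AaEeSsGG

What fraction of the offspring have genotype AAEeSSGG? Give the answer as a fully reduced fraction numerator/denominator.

P(AAEeSSGG) = 1/64

AaEeSsGg gametes: AESG×1, AESg×1, AEsG×1, AEsg×1, AeSG×1, AeSg×1, AesG×1, Aesg×1, aESG×1, aESg×1, aEsG×1, aEsg×1, aeSG×1, aeSg×1, aesG×1, aesg×1
AaEeSsGG gametes: AESG×2, AEsG×2, AeSG×2, AesG×2, aESG×2, aEsG×2, aeSG×2, aesG×2
AaEeSsGg×AaEeSsGG grid (16·16=256): AAEESSGG=2 AAEESSGg=2 AAEESsGG=4 AAEESsGg=4 AAEEssGG=2 AAEEssGg=2 AAEeSSGG=4 AAEeSSGg=4 AAEeSsGG=8 AAEeSsGg=8 AAEessGG=4 AAEessGg=4 AAeeSSGG=2 AAeeSSGg=2 AAeeSsGG=4 AAeeSsGg=4 AAeessGG=2 AAeessGg=2 AaEESSGG=4 AaEESSGg=4 AaEESsGG=8 AaEESsGg=8 AaEEssGG=4 AaEEssGg=4 AaEeSSGG=8 AaEeSSGg=8 AaEeSsGG=16 AaEeSsGg=16 AaEessGG=8 AaEessGg=8 AaeeSSGG=4 AaeeSSGg=4 AaeeSsGG=8 AaeeSsGg=8 AaeessGG=4 AaeessGg=4 aaEESSGG=2 aaEESSGg=2 aaEESsGG=4 aaEESsGg=4 aaEEssGG=2 aaEEssGg=2 aaEeSSGG=4 aaEeSSGg=4 aaEeSsGG=8 aaEeSsGg=8 aaEessGG=4 aaEessGg=4 aaeeSSGG=2 aaeeSSGg=2 aaeeSsGG=4 aaeeSsGg=4 aaeessGG=2 aaeessGg=2
AAEeSSGG hits 4/256; gcd=4; 4÷4/256÷4 = 1/64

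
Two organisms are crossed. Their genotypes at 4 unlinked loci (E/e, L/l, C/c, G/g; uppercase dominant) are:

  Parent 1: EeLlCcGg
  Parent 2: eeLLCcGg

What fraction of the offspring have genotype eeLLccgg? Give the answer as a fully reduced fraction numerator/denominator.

P(eeLLccgg) = 1/64

EeLlCcGg gametes: ELCG×1, ELCg×1, ELcG×1, ELcg×1, ElCG×1, ElCg×1, ElcG×1, Elcg×1, eLCG×1, eLCg×1, eLcG×1, eLcg×1, elCG×1, elCg×1, elcG×1, elcg×1
eeLLCcGg gametes: eLCG×4, eLCg×4, eLcG×4, eLcg×4
EeLlCcGg×eeLLCcGg grid (16·16=256): EeLLCCGG=4 EeLLCCGg=8 EeLLCCgg=4 EeLLCcGG=8 EeLLCcGg=16 EeLLCcgg=8 EeLLccGG=4 EeLLccGg=8 EeLLccgg=4 EeLlCCGG=4 EeLlCCGg=8 EeLlCCgg=4 EeLlCcGG=8 EeLlCcGg=16 EeLlCcgg=8 EeLlccGG=4 EeLlccGg=8 EeLlccgg=4 eeLLCCGG=4 eeLLCCGg=8 eeLLCCgg=4 eeLLCcGG=8 eeLLCcGg=16 eeLLCcgg=8 eeLLccGG=4 eeLLccGg=8 eeLLccgg=4 eeLlCCGG=4 eeLlCCGg=8 eeLlCCgg=4 eeLlCcGG=8 eeLlCcGg=16 eeLlCcgg=8 eeLlccGG=4 eeLlccGg=8 eeLlccgg=4
eeLLccgg hits 4/256; gcd=4; 4÷4/256÷4 = 1/64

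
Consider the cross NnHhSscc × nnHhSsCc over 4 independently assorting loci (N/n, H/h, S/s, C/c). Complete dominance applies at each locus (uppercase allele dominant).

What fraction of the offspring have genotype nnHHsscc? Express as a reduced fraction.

P(nnHHsscc) = 1/64

NnHhSscc gametes: NHSc×2, NHsc×2, NhSc×2, Nhsc×2, nHSc×2, nHsc×2, nhSc×2, nhsc×2
nnHhSsCc gametes: nHSC×2, nHSc×2, nHsC×2, nHsc×2, nhSC×2, nhSc×2, nhsC×2, nhsc×2
NnHhSscc×nnHhSsCc grid (16·16=256): NnHHSSCc=4 NnHHSScc=4 NnHHSsCc=8 NnHHSscc=8 NnHHssCc=4 NnHHsscc=4 NnHhSSCc=8 NnHhSScc=8 NnHhSsCc=16 NnHhSscc=16 NnHhssCc=8 NnHhsscc=8 NnhhSSCc=4 NnhhSScc=4 NnhhSsCc=8 NnhhSscc=8 NnhhssCc=4 Nnhhsscc=4 nnHHSSCc=4 nnHHSScc=4 nnHHSsCc=8 nnHHSscc=8 nnHHssCc=4 nnHHsscc=4 nnHhSSCc=8 nnHhSScc=8 nnHhSsCc=16 nnHhSscc=16 nnHhssCc=8 nnHhsscc=8 nnhhSSCc=4 nnhhSScc=4 nnhhSsCc=8 nnhhSscc=8 nnhhssCc=4 nnhhsscc=4
nnHHsscc hits 4/256; gcd=4; 4÷4/256÷4 = 1/64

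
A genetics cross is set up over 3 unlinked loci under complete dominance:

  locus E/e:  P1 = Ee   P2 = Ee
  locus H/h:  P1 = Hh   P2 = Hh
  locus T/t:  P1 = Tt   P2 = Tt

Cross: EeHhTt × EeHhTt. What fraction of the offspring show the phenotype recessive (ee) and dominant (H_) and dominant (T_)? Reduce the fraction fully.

P(ee H_ T_) = 9/64

EeHhTt gametes: EHT×1, EHt×1, EhT×1, Eht×1, eHT×1, eHt×1, ehT×1, eht×1
EeHhTt gametes: EHT×1, EHt×1, EhT×1, Eht×1, eHT×1, eHt×1, ehT×1, eht×1
EeHhTt×EeHhTt grid (8·8=64): EEHHTT=1 EEHHTt=2 EEHHtt=1 EEHhTT=2 EEHhTt=4 EEHhtt=2 EEhhTT=1 EEhhTt=2 EEhhtt=1 EeHHTT=2 EeHHTt=4 EeHHtt=2 EeHhTT=4 EeHhTt=8 EeHhtt=4 EehhTT=2 EehhTt=4 Eehhtt=2 eeHHTT=1 eeHHTt=2 eeHHtt=1 eeHhTT=2 eeHhTt=4 eeHhtt=2 eehhTT=1 eehhTt=2 eehhtt=1
ee H_ T_ hits 9/64; gcd=1; 9÷1/64÷1 = 9/64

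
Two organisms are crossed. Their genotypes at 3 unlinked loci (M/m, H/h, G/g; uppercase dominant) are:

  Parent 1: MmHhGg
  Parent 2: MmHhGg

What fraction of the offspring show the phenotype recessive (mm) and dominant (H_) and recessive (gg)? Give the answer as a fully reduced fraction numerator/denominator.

MmHhGg gametes: MHG×1, MHg×1, MhG×1, Mhg×1, mHG×1, mHg×1, mhG×1, mhg×1
MmHhGg gametes: MHG×1, MHg×1, MhG×1, Mhg×1, mHG×1, mHg×1, mhG×1, mhg×1
MmHhGg×MmHhGg grid (8·8=64): MMHHGG=1 MMHHGg=2 MMHHgg=1 MMHhGG=2 MMHhGg=4 MMHhgg=2 MMhhGG=1 MMhhGg=2 MMhhgg=1 MmHHGG=2 MmHHGg=4 MmHHgg=2 MmHhGG=4 MmHhGg=8 MmHhgg=4 MmhhGG=2 MmhhGg=4 Mmhhgg=2 mmHHGG=1 mmHHGg=2 mmHHgg=1 mmHhGG=2 mmHhGg=4 mmHhgg=2 mmhhGG=1 mmhhGg=2 mmhhgg=1
mm H_ gg hits 3/64; gcd=1; 3÷1/64÷1 = 3/64

P(mm H_ gg) = 3/64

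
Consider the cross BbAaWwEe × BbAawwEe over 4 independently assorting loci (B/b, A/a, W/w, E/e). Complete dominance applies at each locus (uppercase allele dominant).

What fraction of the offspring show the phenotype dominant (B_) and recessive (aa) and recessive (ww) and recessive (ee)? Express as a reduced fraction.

BbAaWwEe gametes: BAWE×1, BAWe×1, BAwE×1, BAwe×1, BaWE×1, BaWe×1, BawE×1, Bawe×1, bAWE×1, bAWe×1, bAwE×1, bAwe×1, baWE×1, baWe×1, bawE×1, bawe×1
BbAawwEe gametes: BAwE×2, BAwe×2, BawE×2, Bawe×2, bAwE×2, bAwe×2, bawE×2, bawe×2
BbAaWwEe×BbAawwEe grid (16·16=256): BBAAWwEE=2 BBAAWwEe=4 BBAAWwee=2 BBAAwwEE=2 BBAAwwEe=4 BBAAwwee=2 BBAaWwEE=4 BBAaWwEe=8 BBAaWwee=4 BBAawwEE=4 BBAawwEe=8 BBAawwee=4 BBaaWwEE=2 BBaaWwEe=4 BBaaWwee=2 BBaawwEE=2 BBaawwEe=4 BBaawwee=2 BbAAWwEE=4 BbAAWwEe=8 BbAAWwee=4 BbAAwwEE=4 BbAAwwEe=8 BbAAwwee=4 BbAaWwEE=8 BbAaWwEe=16 BbAaWwee=8 BbAawwEE=8 BbAawwEe=16 BbAawwee=8 BbaaWwEE=4 BbaaWwEe=8 BbaaWwee=4 BbaawwEE=4 BbaawwEe=8 Bbaawwee=4 bbAAWwEE=2 bbAAWwEe=4 bbAAWwee=2 bbAAwwEE=2 bbAAwwEe=4 bbAAwwee=2 bbAaWwEE=4 bbAaWwEe=8 bbAaWwee=4 bbAawwEE=4 bbAawwEe=8 bbAawwee=4 bbaaWwEE=2 bbaaWwEe=4 bbaaWwee=2 bbaawwEE=2 bbaawwEe=4 bbaawwee=2
B_ aa ww ee hits 6/256; gcd=2; 6÷2/256÷2 = 3/128

P(B_ aa ww ee) = 3/128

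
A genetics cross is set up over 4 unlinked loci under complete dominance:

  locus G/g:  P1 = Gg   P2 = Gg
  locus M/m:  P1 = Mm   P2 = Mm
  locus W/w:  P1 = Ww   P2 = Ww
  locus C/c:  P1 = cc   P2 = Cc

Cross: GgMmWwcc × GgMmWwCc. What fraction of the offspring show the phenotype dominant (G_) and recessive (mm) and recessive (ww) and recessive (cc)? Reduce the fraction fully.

GgMmWwcc gametes: GMWc×2, GMwc×2, GmWc×2, Gmwc×2, gMWc×2, gMwc×2, gmWc×2, gmwc×2
GgMmWwCc gametes: GMWC×1, GMWc×1, GMwC×1, GMwc×1, GmWC×1, GmWc×1, GmwC×1, Gmwc×1, gMWC×1, gMWc×1, gMwC×1, gMwc×1, gmWC×1, gmWc×1, gmwC×1, gmwc×1
GgMmWwcc×GgMmWwCc grid (16·16=256): GGMMWWCc=2 GGMMWWcc=2 GGMMWwCc=4 GGMMWwcc=4 GGMMwwCc=2 GGMMwwcc=2 GGMmWWCc=4 GGMmWWcc=4 GGMmWwCc=8 GGMmWwcc=8 GGMmwwCc=4 GGMmwwcc=4 GGmmWWCc=2 GGmmWWcc=2 GGmmWwCc=4 GGmmWwcc=4 GGmmwwCc=2 GGmmwwcc=2 GgMMWWCc=4 GgMMWWcc=4 GgMMWwCc=8 GgMMWwcc=8 GgMMwwCc=4 GgMMwwcc=4 GgMmWWCc=8 GgMmWWcc=8 GgMmWwCc=16 GgMmWwcc=16 GgMmwwCc=8 GgMmwwcc=8 GgmmWWCc=4 GgmmWWcc=4 GgmmWwCc=8 GgmmWwcc=8 GgmmwwCc=4 Ggmmwwcc=4 ggMMWWCc=2 ggMMWWcc=2 ggMMWwCc=4 ggMMWwcc=4 ggMMwwCc=2 ggMMwwcc=2 ggMmWWCc=4 ggMmWWcc=4 ggMmWwCc=8 ggMmWwcc=8 ggMmwwCc=4 ggMmwwcc=4 ggmmWWCc=2 ggmmWWcc=2 ggmmWwCc=4 ggmmWwcc=4 ggmmwwCc=2 ggmmwwcc=2
G_ mm ww cc hits 6/256; gcd=2; 6÷2/256÷2 = 3/128

P(G_ mm ww cc) = 3/128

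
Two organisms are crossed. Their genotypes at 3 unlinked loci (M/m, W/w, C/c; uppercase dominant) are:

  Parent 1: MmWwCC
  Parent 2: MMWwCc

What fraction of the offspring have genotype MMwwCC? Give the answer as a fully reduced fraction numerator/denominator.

MmWwCC gametes: MWC×2, MwC×2, mWC×2, mwC×2
MMWwCc gametes: MWC×2, MWc×2, MwC×2, Mwc×2
MmWwCC×MMWwCc grid (8·8=64): MMWWCC=4 MMWWCc=4 MMWwCC=8 MMWwCc=8 MMwwCC=4 MMwwCc=4 MmWWCC=4 MmWWCc=4 MmWwCC=8 MmWwCc=8 MmwwCC=4 MmwwCc=4
MMwwCC hits 4/64; gcd=4; 4÷4/64÷4 = 1/16

P(MMwwCC) = 1/16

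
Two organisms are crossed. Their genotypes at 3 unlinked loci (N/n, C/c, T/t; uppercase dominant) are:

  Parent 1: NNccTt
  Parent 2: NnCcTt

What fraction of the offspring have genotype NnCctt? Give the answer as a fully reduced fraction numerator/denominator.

P(NnCctt) = 1/16

NNccTt gametes: NcT×4, Nct×4
NnCcTt gametes: NCT×1, NCt×1, NcT×1, Nct×1, nCT×1, nCt×1, ncT×1, nct×1
NNccTt×NnCcTt grid (8·8=64): NNCcTT=4 NNCcTt=8 NNCctt=4 NNccTT=4 NNccTt=8 NNcctt=4 NnCcTT=4 NnCcTt=8 NnCctt=4 NnccTT=4 NnccTt=8 Nncctt=4
NnCctt hits 4/64; gcd=4; 4÷4/64÷4 = 1/16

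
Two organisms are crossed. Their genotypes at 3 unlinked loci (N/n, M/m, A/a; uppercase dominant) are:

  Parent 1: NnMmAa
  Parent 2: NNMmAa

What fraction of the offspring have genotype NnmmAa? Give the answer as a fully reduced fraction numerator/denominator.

NnMmAa gametes: NMA×1, NMa×1, NmA×1, Nma×1, nMA×1, nMa×1, nmA×1, nma×1
NNMmAa gametes: NMA×2, NMa×2, NmA×2, Nma×2
NnMmAa×NNMmAa grid (8·8=64): NNMMAA=2 NNMMAa=4 NNMMaa=2 NNMmAA=4 NNMmAa=8 NNMmaa=4 NNmmAA=2 NNmmAa=4 NNmmaa=2 NnMMAA=2 NnMMAa=4 NnMMaa=2 NnMmAA=4 NnMmAa=8 NnMmaa=4 NnmmAA=2 NnmmAa=4 Nnmmaa=2
NnmmAa hits 4/64; gcd=4; 4÷4/64÷4 = 1/16

P(NnmmAa) = 1/16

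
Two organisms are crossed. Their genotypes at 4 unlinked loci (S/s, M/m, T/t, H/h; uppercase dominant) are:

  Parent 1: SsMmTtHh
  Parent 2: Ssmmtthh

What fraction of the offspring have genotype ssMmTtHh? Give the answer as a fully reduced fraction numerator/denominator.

P(ssMmTtHh) = 1/32

SsMmTtHh gametes: SMTH×1, SMTh×1, SMtH×1, SMth×1, SmTH×1, SmTh×1, SmtH×1, Smth×1, sMTH×1, sMTh×1, sMtH×1, sMth×1, smTH×1, smTh×1, smtH×1, smth×1
Ssmmtthh gametes: Smth×8, smth×8
SsMmTtHh×Ssmmtthh grid (16·16=256): SSMmTtHh=8 SSMmTthh=8 SSMmttHh=8 SSMmtthh=8 SSmmTtHh=8 SSmmTthh=8 SSmmttHh=8 SSmmtthh=8 SsMmTtHh=16 SsMmTthh=16 SsMmttHh=16 SsMmtthh=16 SsmmTtHh=16 SsmmTthh=16 SsmmttHh=16 Ssmmtthh=16 ssMmTtHh=8 ssMmTthh=8 ssMmttHh=8 ssMmtthh=8 ssmmTtHh=8 ssmmTthh=8 ssmmttHh=8 ssmmtthh=8
ssMmTtHh hits 8/256; gcd=8; 8÷8/256÷8 = 1/32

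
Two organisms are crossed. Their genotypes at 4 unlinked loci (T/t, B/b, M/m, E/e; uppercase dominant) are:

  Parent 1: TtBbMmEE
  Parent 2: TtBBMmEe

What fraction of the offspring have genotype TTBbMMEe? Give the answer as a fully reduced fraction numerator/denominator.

TtBbMmEE gametes: TBME×2, TBmE×2, TbME×2, TbmE×2, tBME×2, tBmE×2, tbME×2, tbmE×2
TtBBMmEe gametes: TBME×2, TBMe×2, TBmE×2, TBme×2, tBME×2, tBMe×2, tBmE×2, tBme×2
TtBbMmEE×TtBBMmEe grid (16·16=256): TTBBMMEE=4 TTBBMMEe=4 TTBBMmEE=8 TTBBMmEe=8 TTBBmmEE=4 TTBBmmEe=4 TTBbMMEE=4 TTBbMMEe=4 TTBbMmEE=8 TTBbMmEe=8 TTBbmmEE=4 TTBbmmEe=4 TtBBMMEE=8 TtBBMMEe=8 TtBBMmEE=16 TtBBMmEe=16 TtBBmmEE=8 TtBBmmEe=8 TtBbMMEE=8 TtBbMMEe=8 TtBbMmEE=16 TtBbMmEe=16 TtBbmmEE=8 TtBbmmEe=8 ttBBMMEE=4 ttBBMMEe=4 ttBBMmEE=8 ttBBMmEe=8 ttBBmmEE=4 ttBBmmEe=4 ttBbMMEE=4 ttBbMMEe=4 ttBbMmEE=8 ttBbMmEe=8 ttBbmmEE=4 ttBbmmEe=4
TTBbMMEe hits 4/256; gcd=4; 4÷4/256÷4 = 1/64

P(TTBbMMEe) = 1/64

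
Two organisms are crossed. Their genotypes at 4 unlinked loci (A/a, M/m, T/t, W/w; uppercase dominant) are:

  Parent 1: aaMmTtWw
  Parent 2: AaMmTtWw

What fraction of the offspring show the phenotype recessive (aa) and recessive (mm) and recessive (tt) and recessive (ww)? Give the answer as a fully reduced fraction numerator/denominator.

P(aa mm tt ww) = 1/128

aaMmTtWw gametes: aMTW×2, aMTw×2, aMtW×2, aMtw×2, amTW×2, amTw×2, amtW×2, amtw×2
AaMmTtWw gametes: AMTW×1, AMTw×1, AMtW×1, AMtw×1, AmTW×1, AmTw×1, AmtW×1, Amtw×1, aMTW×1, aMTw×1, aMtW×1, aMtw×1, amTW×1, amTw×1, amtW×1, amtw×1
aaMmTtWw×AaMmTtWw grid (16·16=256): AaMMTTWW=2 AaMMTTWw=4 AaMMTTww=2 AaMMTtWW=4 AaMMTtWw=8 AaMMTtww=4 AaMMttWW=2 AaMMttWw=4 AaMMttww=2 AaMmTTWW=4 AaMmTTWw=8 AaMmTTww=4 AaMmTtWW=8 AaMmTtWw=16 AaMmTtww=8 AaMmttWW=4 AaMmttWw=8 AaMmttww=4 AammTTWW=2 AammTTWw=4 AammTTww=2 AammTtWW=4 AammTtWw=8 AammTtww=4 AammttWW=2 AammttWw=4 Aammttww=2 aaMMTTWW=2 aaMMTTWw=4 aaMMTTww=2 aaMMTtWW=4 aaMMTtWw=8 aaMMTtww=4 aaMMttWW=2 aaMMttWw=4 aaMMttww=2 aaMmTTWW=4 aaMmTTWw=8 aaMmTTww=4 aaMmTtWW=8 aaMmTtWw=16 aaMmTtww=8 aaMmttWW=4 aaMmttWw=8 aaMmttww=4 aammTTWW=2 aammTTWw=4 aammTTww=2 aammTtWW=4 aammTtWw=8 aammTtww=4 aammttWW=2 aammttWw=4 aammttww=2
aa mm tt ww hits 2/256; gcd=2; 2÷2/256÷2 = 1/128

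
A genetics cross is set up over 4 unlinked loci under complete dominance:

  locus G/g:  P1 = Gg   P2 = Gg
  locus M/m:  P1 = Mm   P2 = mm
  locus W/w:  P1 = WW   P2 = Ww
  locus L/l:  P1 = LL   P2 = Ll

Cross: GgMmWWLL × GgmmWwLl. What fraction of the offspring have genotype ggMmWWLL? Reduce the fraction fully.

P(ggMmWWLL) = 1/32

GgMmWWLL gametes: GMWL×4, GmWL×4, gMWL×4, gmWL×4
GgmmWwLl gametes: GmWL×2, GmWl×2, GmwL×2, Gmwl×2, gmWL×2, gmWl×2, gmwL×2, gmwl×2
GgMmWWLL×GgmmWwLl grid (16·16=256): GGMmWWLL=8 GGMmWWLl=8 GGMmWwLL=8 GGMmWwLl=8 GGmmWWLL=8 GGmmWWLl=8 GGmmWwLL=8 GGmmWwLl=8 GgMmWWLL=16 GgMmWWLl=16 GgMmWwLL=16 GgMmWwLl=16 GgmmWWLL=16 GgmmWWLl=16 GgmmWwLL=16 GgmmWwLl=16 ggMmWWLL=8 ggMmWWLl=8 ggMmWwLL=8 ggMmWwLl=8 ggmmWWLL=8 ggmmWWLl=8 ggmmWwLL=8 ggmmWwLl=8
ggMmWWLL hits 8/256; gcd=8; 8÷8/256÷8 = 1/32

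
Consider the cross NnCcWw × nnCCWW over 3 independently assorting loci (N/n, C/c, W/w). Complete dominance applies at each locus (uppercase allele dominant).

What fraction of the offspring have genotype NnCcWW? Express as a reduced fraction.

P(NnCcWW) = 1/8

NnCcWw gametes: NCW×1, NCw×1, NcW×1, Ncw×1, nCW×1, nCw×1, ncW×1, ncw×1
nnCCWW gametes: nCW×8
NnCcWw×nnCCWW grid (8·8=64): NnCCWW=8 NnCCWw=8 NnCcWW=8 NnCcWw=8 nnCCWW=8 nnCCWw=8 nnCcWW=8 nnCcWw=8
NnCcWW hits 8/64; gcd=8; 8÷8/64÷8 = 1/8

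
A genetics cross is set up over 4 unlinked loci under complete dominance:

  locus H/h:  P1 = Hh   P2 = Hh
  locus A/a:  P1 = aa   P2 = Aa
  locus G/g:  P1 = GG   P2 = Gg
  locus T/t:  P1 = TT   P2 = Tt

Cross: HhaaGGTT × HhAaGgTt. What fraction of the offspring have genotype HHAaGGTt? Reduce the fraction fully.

HhaaGGTT gametes: HaGT×8, haGT×8
HhAaGgTt gametes: HAGT×1, HAGt×1, HAgT×1, HAgt×1, HaGT×1, HaGt×1, HagT×1, Hagt×1, hAGT×1, hAGt×1, hAgT×1, hAgt×1, haGT×1, haGt×1, hagT×1, hagt×1
HhaaGGTT×HhAaGgTt grid (16·16=256): HHAaGGTT=8 HHAaGGTt=8 HHAaGgTT=8 HHAaGgTt=8 HHaaGGTT=8 HHaaGGTt=8 HHaaGgTT=8 HHaaGgTt=8 HhAaGGTT=16 HhAaGGTt=16 HhAaGgTT=16 HhAaGgTt=16 HhaaGGTT=16 HhaaGGTt=16 HhaaGgTT=16 HhaaGgTt=16 hhAaGGTT=8 hhAaGGTt=8 hhAaGgTT=8 hhAaGgTt=8 hhaaGGTT=8 hhaaGGTt=8 hhaaGgTT=8 hhaaGgTt=8
HHAaGGTt hits 8/256; gcd=8; 8÷8/256÷8 = 1/32

P(HHAaGGTt) = 1/32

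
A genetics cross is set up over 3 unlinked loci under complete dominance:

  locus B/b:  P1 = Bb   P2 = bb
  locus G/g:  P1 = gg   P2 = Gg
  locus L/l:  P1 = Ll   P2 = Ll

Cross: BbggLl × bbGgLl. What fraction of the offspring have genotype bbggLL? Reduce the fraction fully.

P(bbggLL) = 1/16

BbggLl gametes: BgL×2, Bgl×2, bgL×2, bgl×2
bbGgLl gametes: bGL×2, bGl×2, bgL×2, bgl×2
BbggLl×bbGgLl grid (8·8=64): BbGgLL=4 BbGgLl=8 BbGgll=4 BbggLL=4 BbggLl=8 Bbggll=4 bbGgLL=4 bbGgLl=8 bbGgll=4 bbggLL=4 bbggLl=8 bbggll=4
bbggLL hits 4/64; gcd=4; 4÷4/64÷4 = 1/16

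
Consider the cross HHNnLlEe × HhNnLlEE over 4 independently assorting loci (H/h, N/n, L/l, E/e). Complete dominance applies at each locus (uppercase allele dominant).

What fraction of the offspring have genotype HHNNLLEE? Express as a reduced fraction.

HHNnLlEe gametes: HNLE×2, HNLe×2, HNlE×2, HNle×2, HnLE×2, HnLe×2, HnlE×2, Hnle×2
HhNnLlEE gametes: HNLE×2, HNlE×2, HnLE×2, HnlE×2, hNLE×2, hNlE×2, hnLE×2, hnlE×2
HHNnLlEe×HhNnLlEE grid (16·16=256): HHNNLLEE=4 HHNNLLEe=4 HHNNLlEE=8 HHNNLlEe=8 HHNNllEE=4 HHNNllEe=4 HHNnLLEE=8 HHNnLLEe=8 HHNnLlEE=16 HHNnLlEe=16 HHNnllEE=8 HHNnllEe=8 HHnnLLEE=4 HHnnLLEe=4 HHnnLlEE=8 HHnnLlEe=8 HHnnllEE=4 HHnnllEe=4 HhNNLLEE=4 HhNNLLEe=4 HhNNLlEE=8 HhNNLlEe=8 HhNNllEE=4 HhNNllEe=4 HhNnLLEE=8 HhNnLLEe=8 HhNnLlEE=16 HhNnLlEe=16 HhNnllEE=8 HhNnllEe=8 HhnnLLEE=4 HhnnLLEe=4 HhnnLlEE=8 HhnnLlEe=8 HhnnllEE=4 HhnnllEe=4
HHNNLLEE hits 4/256; gcd=4; 4÷4/256÷4 = 1/64

P(HHNNLLEE) = 1/64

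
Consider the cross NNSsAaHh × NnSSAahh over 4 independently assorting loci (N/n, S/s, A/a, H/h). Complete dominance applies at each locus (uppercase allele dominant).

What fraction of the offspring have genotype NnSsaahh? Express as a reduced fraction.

P(NnSsaahh) = 1/32

NNSsAaHh gametes: NSAH×2, NSAh×2, NSaH×2, NSah×2, NsAH×2, NsAh×2, NsaH×2, Nsah×2
NnSSAahh gametes: NSAh×4, NSah×4, nSAh×4, nSah×4
NNSsAaHh×NnSSAahh grid (16·16=256): NNSSAAHh=8 NNSSAAhh=8 NNSSAaHh=16 NNSSAahh=16 NNSSaaHh=8 NNSSaahh=8 NNSsAAHh=8 NNSsAAhh=8 NNSsAaHh=16 NNSsAahh=16 NNSsaaHh=8 NNSsaahh=8 NnSSAAHh=8 NnSSAAhh=8 NnSSAaHh=16 NnSSAahh=16 NnSSaaHh=8 NnSSaahh=8 NnSsAAHh=8 NnSsAAhh=8 NnSsAaHh=16 NnSsAahh=16 NnSsaaHh=8 NnSsaahh=8
NnSsaahh hits 8/256; gcd=8; 8÷8/256÷8 = 1/32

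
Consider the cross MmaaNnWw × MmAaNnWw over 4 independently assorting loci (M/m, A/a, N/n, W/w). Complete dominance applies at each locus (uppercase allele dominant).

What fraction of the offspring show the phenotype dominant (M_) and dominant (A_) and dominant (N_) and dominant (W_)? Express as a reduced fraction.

P(M_ A_ N_ W_) = 27/128

MmaaNnWw gametes: MaNW×2, MaNw×2, ManW×2, Manw×2, maNW×2, maNw×2, manW×2, manw×2
MmAaNnWw gametes: MANW×1, MANw×1, MAnW×1, MAnw×1, MaNW×1, MaNw×1, ManW×1, Manw×1, mANW×1, mANw×1, mAnW×1, mAnw×1, maNW×1, maNw×1, manW×1, manw×1
MmaaNnWw×MmAaNnWw grid (16·16=256): MMAaNNWW=2 MMAaNNWw=4 MMAaNNww=2 MMAaNnWW=4 MMAaNnWw=8 MMAaNnww=4 MMAannWW=2 MMAannWw=4 MMAannww=2 MMaaNNWW=2 MMaaNNWw=4 MMaaNNww=2 MMaaNnWW=4 MMaaNnWw=8 MMaaNnww=4 MMaannWW=2 MMaannWw=4 MMaannww=2 MmAaNNWW=4 MmAaNNWw=8 MmAaNNww=4 MmAaNnWW=8 MmAaNnWw=16 MmAaNnww=8 MmAannWW=4 MmAannWw=8 MmAannww=4 MmaaNNWW=4 MmaaNNWw=8 MmaaNNww=4 MmaaNnWW=8 MmaaNnWw=16 MmaaNnww=8 MmaannWW=4 MmaannWw=8 Mmaannww=4 mmAaNNWW=2 mmAaNNWw=4 mmAaNNww=2 mmAaNnWW=4 mmAaNnWw=8 mmAaNnww=4 mmAannWW=2 mmAannWw=4 mmAannww=2 mmaaNNWW=2 mmaaNNWw=4 mmaaNNww=2 mmaaNnWW=4 mmaaNnWw=8 mmaaNnww=4 mmaannWW=2 mmaannWw=4 mmaannww=2
M_ A_ N_ W_ hits 54/256; gcd=2; 54÷2/256÷2 = 27/128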